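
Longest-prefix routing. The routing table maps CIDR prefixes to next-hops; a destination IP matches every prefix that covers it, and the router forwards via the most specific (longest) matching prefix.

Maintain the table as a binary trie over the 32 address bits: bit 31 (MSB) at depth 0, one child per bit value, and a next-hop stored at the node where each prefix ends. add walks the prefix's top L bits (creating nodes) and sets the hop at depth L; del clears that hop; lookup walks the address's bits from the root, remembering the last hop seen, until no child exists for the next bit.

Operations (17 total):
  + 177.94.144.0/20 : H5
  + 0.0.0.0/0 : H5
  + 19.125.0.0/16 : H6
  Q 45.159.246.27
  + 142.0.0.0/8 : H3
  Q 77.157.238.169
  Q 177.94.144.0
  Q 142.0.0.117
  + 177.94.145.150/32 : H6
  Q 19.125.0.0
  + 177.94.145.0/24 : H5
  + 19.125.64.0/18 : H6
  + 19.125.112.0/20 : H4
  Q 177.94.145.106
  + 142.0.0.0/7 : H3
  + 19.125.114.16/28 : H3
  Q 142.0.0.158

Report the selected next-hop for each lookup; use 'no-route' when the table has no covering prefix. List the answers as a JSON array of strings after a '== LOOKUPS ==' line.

Process each operation:
  add 177.94.144.0/20 -> H5 at depth 20
  add 0.0.0.0/0 -> H5 at depth 0
  add 19.125.0.0/16 -> H6 at depth 16
  Q 45.159.246.27: descend 00 ; hops seen [H5] ; pick H5
  add 142.0.0.0/8 -> H3 at depth 8
  Q 77.157.238.169: descend 0 ; hops seen [H5] ; pick H5
  Q 177.94.144.0: descend 10110001010111101001 ; hops seen [H5,H5] ; pick H5
  Q 142.0.0.117: descend 10001110 ; hops seen [H5,H3] ; pick H3
  add 177.94.145.150/32 -> H6 at depth 32
  Q 19.125.0.0: descend 0001001101111101 ; hops seen [H5,H6] ; pick H6
  add 177.94.145.0/24 -> H5 at depth 24
  add 19.125.64.0/18 -> H6 at depth 18
  add 19.125.112.0/20 -> H4 at depth 20
  Q 177.94.145.106: descend 101100010101111010010001 ; hops seen [H5,H5,H5] ; pick H5
  add 142.0.0.0/7 -> H3 at depth 7
  add 19.125.114.16/28 -> H3 at depth 28
  Q 142.0.0.158: descend 10001110 ; hops seen [H5,H3,H3] ; pick H3

== LOOKUPS ==
["H5","H5","H5","H3","H6","H5","H3"]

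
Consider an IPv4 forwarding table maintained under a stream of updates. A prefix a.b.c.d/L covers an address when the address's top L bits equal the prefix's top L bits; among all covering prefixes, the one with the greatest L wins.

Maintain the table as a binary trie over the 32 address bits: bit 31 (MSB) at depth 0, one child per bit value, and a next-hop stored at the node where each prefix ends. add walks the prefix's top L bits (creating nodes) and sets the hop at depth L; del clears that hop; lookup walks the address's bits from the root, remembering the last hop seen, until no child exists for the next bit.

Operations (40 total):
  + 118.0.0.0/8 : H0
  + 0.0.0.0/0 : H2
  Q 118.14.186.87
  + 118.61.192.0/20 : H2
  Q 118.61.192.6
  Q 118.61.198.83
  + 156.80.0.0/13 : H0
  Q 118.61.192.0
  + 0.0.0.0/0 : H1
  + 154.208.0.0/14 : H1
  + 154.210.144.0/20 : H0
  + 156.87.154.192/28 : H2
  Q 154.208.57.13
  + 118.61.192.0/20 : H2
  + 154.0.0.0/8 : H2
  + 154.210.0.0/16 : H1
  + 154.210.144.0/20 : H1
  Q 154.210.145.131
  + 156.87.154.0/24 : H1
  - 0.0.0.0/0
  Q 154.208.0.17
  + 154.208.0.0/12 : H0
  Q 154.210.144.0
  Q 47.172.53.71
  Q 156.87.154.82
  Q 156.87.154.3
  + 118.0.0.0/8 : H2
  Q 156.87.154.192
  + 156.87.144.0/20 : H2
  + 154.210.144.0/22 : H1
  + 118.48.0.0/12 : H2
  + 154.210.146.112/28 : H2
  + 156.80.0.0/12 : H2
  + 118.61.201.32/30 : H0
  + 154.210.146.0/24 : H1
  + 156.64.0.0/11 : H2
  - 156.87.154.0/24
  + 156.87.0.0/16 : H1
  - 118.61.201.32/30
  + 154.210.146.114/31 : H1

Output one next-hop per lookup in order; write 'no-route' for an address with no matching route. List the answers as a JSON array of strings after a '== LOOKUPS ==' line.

Apply in order:
  add 118.0.0.0/8 -> H0 at depth 8
  add 0.0.0.0/0 -> H2 at depth 0
  lookup 118.14.186.87: bits 01110110 walk d0:H2→d1:-→d2:-→d3:-→d4:-→d5:-→d6:-→d7:-→d8:H0 -> H0
  add 118.61.192.0/20 -> H2 at depth 20
  lookup 118.61.192.6: bits 01110110001111011100 walk d0:H2→d1:-→d2:-→d3:-→d4:-→d5:-→d6:-→d7:-→d8:H0→d9:-→d10:-→d11:-→d12:-→d13:-→d14:-→d15:-→d16:-→d17:-→d18:-→d19:-→d20:H2 -> H2
  lookup 118.61.198.83: bits 01110110001111011100 walk d0:H2→d1:-→d2:-→d3:-→d4:-→d5:-→d6:-→d7:-→d8:H0→d9:-→d10:-→d11:-→d12:-→d13:-→d14:-→d15:-→d16:-→d17:-→d18:-→d19:-→d20:H2 -> H2
  add 156.80.0.0/13 -> H0 at depth 13
  lookup 118.61.192.0: bits 01110110001111011100 walk d0:H2→d1:-→d2:-→d3:-→d4:-→d5:-→d6:-→d7:-→d8:H0→d9:-→d10:-→d11:-→d12:-→d13:-→d14:-→d15:-→d16:-→d17:-→d18:-→d19:-→d20:H2 -> H2
  add 0.0.0.0/0 -> H1 at depth 0
  add 154.208.0.0/14 -> H1 at depth 14
  add 154.210.144.0/20 -> H0 at depth 20
  add 156.87.154.192/28 -> H2 at depth 28
  lookup 154.208.57.13: bits 10011010110100 walk d0:H1→d1:-→d2:-→d3:-→d4:-→d5:-→d6:-→d7:-→d8:-→d9:-→d10:-→d11:-→d12:-→d13:-→d14:H1 -> H1
  add 118.61.192.0/20 -> H2 at depth 20
  add 154.0.0.0/8 -> H2 at depth 8
  add 154.210.0.0/16 -> H1 at depth 16
  add 154.210.144.0/20 -> H1 at depth 20
  lookup 154.210.145.131: bits 10011010110100101001 walk d0:H1→d1:-→d2:-→d3:-→d4:-→d5:-→d6:-→d7:-→d8:H2→d9:-→d10:-→d11:-→d12:-→d13:-→d14:H1→d15:-→d16:H1→d17:-→d18:-→d19:-→d20:H1 -> H1
  add 156.87.154.0/24 -> H1 at depth 24
  del 0.0.0.0/0 (clear depth 0)
  lookup 154.208.0.17: bits 10011010110100 walk d0:-→d1:-→d2:-→d3:-→d4:-→d5:-→d6:-→d7:-→d8:H2→d9:-→d10:-→d11:-→d12:-→d13:-→d14:H1 -> H1
  add 154.208.0.0/12 -> H0 at depth 12
  lookup 154.210.144.0: bits 10011010110100101001 walk d0:-→d1:-→d2:-→d3:-→d4:-→d5:-→d6:-→d7:-→d8:H2→d9:-→d10:-→d11:-→d12:H0→d13:-→d14:H1→d15:-→d16:H1→d17:-→d18:-→d19:-→d20:H1 -> H1
  lookup 47.172.53.71: bits 0 walk d0:-→d1:- -> no-route
  lookup 156.87.154.82: bits 100111000101011110011010 walk d0:-→d1:-→d2:-→d3:-→d4:-→d5:-→d6:-→d7:-→d8:-→d9:-→d10:-→d11:-→d12:-→d13:H0→d14:-→d15:-→d16:-→d17:-→d18:-→d19:-→d20:-→d21:-→d22:-→d23:-→d24:H1 -> H1
  lookup 156.87.154.3: bits 100111000101011110011010 walk d0:-→d1:-→d2:-→d3:-→d4:-→d5:-→d6:-→d7:-→d8:-→d9:-→d10:-→d11:-→d12:-→d13:H0→d14:-→d15:-→d16:-→d17:-→d18:-→d19:-→d20:-→d21:-→d22:-→d23:-→d24:H1 -> H1
  add 118.0.0.0/8 -> H2 at depth 8
  lookup 156.87.154.192: bits 1001110001010111100110101100 walk d0:-→d1:-→d2:-→d3:-→d4:-→d5:-→d6:-→d7:-→d8:-→d9:-→d10:-→d11:-→d12:-→d13:H0→d14:-→d15:-→d16:-→d17:-→d18:-→d19:-→d20:-→d21:-→d22:-→d23:-→d24:H1→d25:-→d26:-→d27:-→d28:H2 -> H2
  add 156.87.144.0/20 -> H2 at depth 20
  add 154.210.144.0/22 -> H1 at depth 22
  add 118.48.0.0/12 -> H2 at depth 12
  add 154.210.146.112/28 -> H2 at depth 28
  add 156.80.0.0/12 -> H2 at depth 12
  add 118.61.201.32/30 -> H0 at depth 30
  add 154.210.146.0/24 -> H1 at depth 24
  add 156.64.0.0/11 -> H2 at depth 11
  del 156.87.154.0/24 (clear depth 24)
  add 156.87.0.0/16 -> H1 at depth 16
  del 118.61.201.32/30 (clear depth 30)
  add 154.210.146.114/31 -> H1 at depth 31

== LOOKUPS ==
["H0","H2","H2","H2","H1","H1","H1","H1","no-route","H1","H1","H2"]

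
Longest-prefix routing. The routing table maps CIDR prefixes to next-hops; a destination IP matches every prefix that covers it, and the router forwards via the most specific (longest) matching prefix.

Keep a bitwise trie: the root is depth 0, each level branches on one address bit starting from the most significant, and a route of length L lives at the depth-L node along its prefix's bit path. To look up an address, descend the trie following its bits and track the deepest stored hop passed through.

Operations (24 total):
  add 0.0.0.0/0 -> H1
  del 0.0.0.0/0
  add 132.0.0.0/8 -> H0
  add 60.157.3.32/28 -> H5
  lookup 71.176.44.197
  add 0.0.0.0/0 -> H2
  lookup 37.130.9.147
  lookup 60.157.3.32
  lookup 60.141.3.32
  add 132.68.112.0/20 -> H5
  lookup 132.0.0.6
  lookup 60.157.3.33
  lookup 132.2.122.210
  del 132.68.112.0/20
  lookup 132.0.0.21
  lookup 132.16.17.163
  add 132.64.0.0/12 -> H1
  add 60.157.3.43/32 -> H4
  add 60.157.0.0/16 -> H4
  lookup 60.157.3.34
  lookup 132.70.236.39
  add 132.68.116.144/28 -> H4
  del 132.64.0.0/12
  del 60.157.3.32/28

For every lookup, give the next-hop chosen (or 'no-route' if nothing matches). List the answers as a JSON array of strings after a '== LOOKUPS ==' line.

Apply in order:
  add 0.0.0.0/0 -> H1 at depth 0
  - 0.0.0.0/0 clear@0
  add 132.0.0.0/8 -> H0 at depth 8
  add 60.157.3.32/28 -> H5 at depth 28
  Q 71.176.44.197: descend 0 ; hops seen [∅] ; pick no-route
  add 0.0.0.0/0 -> H2 at depth 0
  Q 37.130.9.147: descend 001 ; hops seen [H2] ; pick H2
  Q 60.157.3.32: descend 0011110010011101000000110010 ; hops seen [H2,H5] ; pick H5
  Q 60.141.3.32: descend 00111100100 ; hops seen [H2] ; pick H2
  add 132.68.112.0/20 -> H5 at depth 20
  Q 132.0.0.6: descend 100001000 ; hops seen [H2,H0] ; pick H0
  Q 60.157.3.33: descend 0011110010011101000000110010 ; hops seen [H2,H5] ; pick H5
  Q 132.2.122.210: descend 100001000 ; hops seen [H2,H0] ; pick H0
  - 132.68.112.0/20 clear@20
  Q 132.0.0.21: descend 100001000 ; hops seen [H2,H0] ; pick H0
  Q 132.16.17.163: descend 100001000 ; hops seen [H2,H0] ; pick H0
  add 132.64.0.0/12 -> H1 at depth 12
  add 60.157.3.43/32 -> H4 at depth 32
  add 60.157.0.0/16 -> H4 at depth 16
  Q 60.157.3.34: descend 0011110010011101000000110010 ; hops seen [H2,H4,H5] ; pick H5
  Q 132.70.236.39: descend 10000100010001 ; hops seen [H2,H0,H1] ; pick H1
  add 132.68.116.144/28 -> H4 at depth 28
  - 132.64.0.0/12 clear@12
  - 60.157.3.32/28 clear@28

== LOOKUPS ==
["no-route","H2","H5","H2","H0","H5","H0","H0","H0","H5","H1"]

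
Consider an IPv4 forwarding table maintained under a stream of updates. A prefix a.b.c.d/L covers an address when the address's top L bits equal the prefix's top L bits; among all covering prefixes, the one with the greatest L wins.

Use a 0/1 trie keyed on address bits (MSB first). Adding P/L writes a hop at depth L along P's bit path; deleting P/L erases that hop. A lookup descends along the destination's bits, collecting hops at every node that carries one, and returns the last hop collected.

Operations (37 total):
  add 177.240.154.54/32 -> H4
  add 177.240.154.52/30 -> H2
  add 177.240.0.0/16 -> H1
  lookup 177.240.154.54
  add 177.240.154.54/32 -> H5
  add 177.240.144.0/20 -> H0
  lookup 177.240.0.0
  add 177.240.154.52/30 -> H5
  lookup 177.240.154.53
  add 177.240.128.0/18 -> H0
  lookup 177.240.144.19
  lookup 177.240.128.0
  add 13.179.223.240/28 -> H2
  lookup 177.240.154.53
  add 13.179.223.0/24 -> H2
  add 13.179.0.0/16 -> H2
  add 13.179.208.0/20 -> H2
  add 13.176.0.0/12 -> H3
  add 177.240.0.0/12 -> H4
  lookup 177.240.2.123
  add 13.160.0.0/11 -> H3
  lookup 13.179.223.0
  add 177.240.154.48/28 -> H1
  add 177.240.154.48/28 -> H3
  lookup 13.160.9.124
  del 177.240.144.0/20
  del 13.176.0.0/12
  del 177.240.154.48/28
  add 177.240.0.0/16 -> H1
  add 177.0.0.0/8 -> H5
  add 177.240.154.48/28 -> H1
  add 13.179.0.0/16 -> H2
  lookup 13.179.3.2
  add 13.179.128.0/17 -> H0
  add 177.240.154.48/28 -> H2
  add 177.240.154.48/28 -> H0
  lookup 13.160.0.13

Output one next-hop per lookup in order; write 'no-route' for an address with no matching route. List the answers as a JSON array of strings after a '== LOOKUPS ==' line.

Apply in order:
  + 177.240.154.54/32 (H4) depth=32
  + 177.240.154.52/30 (H2) depth=30
  + 177.240.0.0/16 (H1) depth=16
  lookup 177.240.154.54: bits 10110001111100001001101000110110 walk d0:-→d1:-→d2:-→d3:-→d4:-→d5:-→d6:-→d7:-→d8:-→d9:-→d10:-→d11:-→d12:-→d13:-→d14:-→d15:-→d16:H1→d17:-→d18:-→d19:-→d20:-→d21:-→d22:-→d23:-→d24:-→d25:-→d26:-→d27:-→d28:-→d29:-→d30:H2→d31:-→d32:H4 -> H4
  + 177.240.154.54/32 (H5) depth=32
  + 177.240.144.0/20 (H0) depth=20
  lookup 177.240.0.0: bits 1011000111110000 walk d0:-→d1:-→d2:-→d3:-→d4:-→d5:-→d6:-→d7:-→d8:-→d9:-→d10:-→d11:-→d12:-→d13:-→d14:-→d15:-→d16:H1 -> H1
  + 177.240.154.52/30 (H5) depth=30
  lookup 177.240.154.53: bits 101100011111000010011010001101 walk d0:-→d1:-→d2:-→d3:-→d4:-→d5:-→d6:-→d7:-→d8:-→d9:-→d10:-→d11:-→d12:-→d13:-→d14:-→d15:-→d16:H1→d17:-→d18:-→d19:-→d20:H0→d21:-→d22:-→d23:-→d24:-→d25:-→d26:-→d27:-→d28:-→d29:-→d30:H5 -> H5
  + 177.240.128.0/18 (H0) depth=18
  lookup 177.240.144.19: bits 10110001111100001001 walk d0:-→d1:-→d2:-→d3:-→d4:-→d5:-→d6:-→d7:-→d8:-→d9:-→d10:-→d11:-→d12:-→d13:-→d14:-→d15:-→d16:H1→d17:-→d18:H0→d19:-→d20:H0 -> H0
  lookup 177.240.128.0: bits 1011000111110000100 walk d0:-→d1:-→d2:-→d3:-→d4:-→d5:-→d6:-→d7:-→d8:-→d9:-→d10:-→d11:-→d12:-→d13:-→d14:-→d15:-→d16:H1→d17:-→d18:H0→d19:- -> H0
  + 13.179.223.240/28 (H2) depth=28
  lookup 177.240.154.53: bits 101100011111000010011010001101 walk d0:-→d1:-→d2:-→d3:-→d4:-→d5:-→d6:-→d7:-→d8:-→d9:-→d10:-→d11:-→d12:-→d13:-→d14:-→d15:-→d16:H1→d17:-→d18:H0→d19:-→d20:H0→d21:-→d22:-→d23:-→d24:-→d25:-→d26:-→d27:-→d28:-→d29:-→d30:H5 -> H5
  + 13.179.223.0/24 (H2) depth=24
  + 13.179.0.0/16 (H2) depth=16
  + 13.179.208.0/20 (H2) depth=20
  + 13.176.0.0/12 (H3) depth=12
  + 177.240.0.0/12 (H4) depth=12
  lookup 177.240.2.123: bits 1011000111110000 walk d0:-→d1:-→d2:-→d3:-→d4:-→d5:-→d6:-→d7:-→d8:-→d9:-→d10:-→d11:-→d12:H4→d13:-→d14:-→d15:-→d16:H1 -> H1
  + 13.160.0.0/11 (H3) depth=11
  lookup 13.179.223.0: bits 000011011011001111011111 walk d0:-→d1:-→d2:-→d3:-→d4:-→d5:-→d6:-→d7:-→d8:-→d9:-→d10:-→d11:H3→d12:H3→d13:-→d14:-→d15:-→d16:H2→d17:-→d18:-→d19:-→d20:H2→d21:-→d22:-→d23:-→d24:H2 -> H2
  + 177.240.154.48/28 (H1) depth=28
  + 177.240.154.48/28 (H3) depth=28
  lookup 13.160.9.124: bits 00001101101 walk d0:-→d1:-→d2:-→d3:-→d4:-→d5:-→d6:-→d7:-→d8:-→d9:-→d10:-→d11:H3 -> H3
  - 177.240.144.0/20 clear@20
  - 13.176.0.0/12 clear@12
  - 177.240.154.48/28 clear@28
  + 177.240.0.0/16 (H1) depth=16
  + 177.0.0.0/8 (H5) depth=8
  + 177.240.154.48/28 (H1) depth=28
  + 13.179.0.0/16 (H2) depth=16
  lookup 13.179.3.2: bits 0000110110110011 walk d0:-→d1:-→d2:-→d3:-→d4:-→d5:-→d6:-→d7:-→d8:-→d9:-→d10:-→d11:H3→d12:-→d13:-→d14:-→d15:-→d16:H2 -> H2
  + 13.179.128.0/17 (H0) depth=17
  + 177.240.154.48/28 (H2) depth=28
  + 177.240.154.48/28 (H0) depth=28
  lookup 13.160.0.13: bits 00001101101 walk d0:-→d1:-→d2:-→d3:-→d4:-→d5:-→d6:-→d7:-→d8:-→d9:-→d10:-→d11:H3 -> H3

== LOOKUPS ==
["H4","H1","H5","H0","H0","H5","H1","H2","H3","H2","H3"]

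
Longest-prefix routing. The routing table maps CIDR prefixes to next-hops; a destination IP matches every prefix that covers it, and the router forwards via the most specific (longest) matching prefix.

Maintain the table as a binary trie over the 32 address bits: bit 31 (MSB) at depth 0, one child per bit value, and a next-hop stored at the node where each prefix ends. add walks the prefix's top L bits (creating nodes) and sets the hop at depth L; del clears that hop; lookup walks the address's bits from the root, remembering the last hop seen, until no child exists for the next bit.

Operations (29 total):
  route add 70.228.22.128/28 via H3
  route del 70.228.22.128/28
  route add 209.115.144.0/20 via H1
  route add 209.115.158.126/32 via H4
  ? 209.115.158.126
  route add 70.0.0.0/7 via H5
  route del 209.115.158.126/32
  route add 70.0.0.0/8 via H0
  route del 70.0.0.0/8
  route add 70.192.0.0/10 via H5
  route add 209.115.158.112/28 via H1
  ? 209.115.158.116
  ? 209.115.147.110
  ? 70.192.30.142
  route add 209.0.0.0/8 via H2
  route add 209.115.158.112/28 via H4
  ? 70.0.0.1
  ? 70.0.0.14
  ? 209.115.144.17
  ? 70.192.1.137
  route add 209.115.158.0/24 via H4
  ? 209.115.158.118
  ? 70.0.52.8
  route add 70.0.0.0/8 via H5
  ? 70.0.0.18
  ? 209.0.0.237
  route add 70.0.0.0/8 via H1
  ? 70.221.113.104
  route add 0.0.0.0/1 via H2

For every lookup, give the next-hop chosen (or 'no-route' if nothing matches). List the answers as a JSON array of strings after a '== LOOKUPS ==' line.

Apply in order:
  + 70.228.22.128/28 (H3) depth=28
  del 70.228.22.128/28 (clear depth 28)
  + 209.115.144.0/20 (H1) depth=20
  + 209.115.158.126/32 (H4) depth=32
  ? 209.115.158.126  path d0:-→d1:-→d2:-→d3:-→d4:-→d5:-→d6:-→d7:-→d8:-→d9:-→d10:-→d11:-→d12:-→d13:-→d14:-→d15:-→d16:-→d17:-→d18:-→d19:-→d20:H1→d21:-→d22:-→d23:-→d24:-→d25:-→d26:-→d27:-→d28:-→d29:-→d30:-→d31:-→d32:H4  best=H4
  + 70.0.0.0/7 (H5) depth=7
  del 209.115.158.126/32 (clear depth 32)
  + 70.0.0.0/8 (H0) depth=8
  del 70.0.0.0/8 (clear depth 8)
  + 70.192.0.0/10 (H5) depth=10
  + 209.115.158.112/28 (H1) depth=28
  ? 209.115.158.116  path d0:-→d1:-→d2:-→d3:-→d4:-→d5:-→d6:-→d7:-→d8:-→d9:-→d10:-→d11:-→d12:-→d13:-→d14:-→d15:-→d16:-→d17:-→d18:-→d19:-→d20:H1→d21:-→d22:-→d23:-→d24:-→d25:-→d26:-→d27:-→d28:H1  best=H1
  ? 209.115.147.110  path d0:-→d1:-→d2:-→d3:-→d4:-→d5:-→d6:-→d7:-→d8:-→d9:-→d10:-→d11:-→d12:-→d13:-→d14:-→d15:-→d16:-→d17:-→d18:-→d19:-→d20:H1  best=H1
  ? 70.192.30.142  path d0:-→d1:-→d2:-→d3:-→d4:-→d5:-→d6:-→d7:H5→d8:-→d9:-→d10:H5  best=H5
  + 209.0.0.0/8 (H2) depth=8
  + 209.115.158.112/28 (H4) depth=28
  ? 70.0.0.1  path d0:-→d1:-→d2:-→d3:-→d4:-→d5:-→d6:-→d7:H5→d8:-  best=H5
  ? 70.0.0.14  path d0:-→d1:-→d2:-→d3:-→d4:-→d5:-→d6:-→d7:H5→d8:-  best=H5
  ? 209.115.144.17  path d0:-→d1:-→d2:-→d3:-→d4:-→d5:-→d6:-→d7:-→d8:H2→d9:-→d10:-→d11:-→d12:-→d13:-→d14:-→d15:-→d16:-→d17:-→d18:-→d19:-→d20:H1  best=H1
  ? 70.192.1.137  path d0:-→d1:-→d2:-→d3:-→d4:-→d5:-→d6:-→d7:H5→d8:-→d9:-→d10:H5  best=H5
  + 209.115.158.0/24 (H4) depth=24
  ? 209.115.158.118  path d0:-→d1:-→d2:-→d3:-→d4:-→d5:-→d6:-→d7:-→d8:H2→d9:-→d10:-→d11:-→d12:-→d13:-→d14:-→d15:-→d16:-→d17:-→d18:-→d19:-→d20:H1→d21:-→d22:-→d23:-→d24:H4→d25:-→d26:-→d27:-→d28:H4  best=H4
  ? 70.0.52.8  path d0:-→d1:-→d2:-→d3:-→d4:-→d5:-→d6:-→d7:H5→d8:-  best=H5
  + 70.0.0.0/8 (H5) depth=8
  ? 70.0.0.18  path d0:-→d1:-→d2:-→d3:-→d4:-→d5:-→d6:-→d7:H5→d8:H5  best=H5
  ? 209.0.0.237  path d0:-→d1:-→d2:-→d3:-→d4:-→d5:-→d6:-→d7:-→d8:H2→d9:-  best=H2
  + 70.0.0.0/8 (H1) depth=8
  ? 70.221.113.104  path d0:-→d1:-→d2:-→d3:-→d4:-→d5:-→d6:-→d7:H5→d8:H1→d9:-→d10:H5  best=H5
  + 0.0.0.0/1 (H2) depth=1

== LOOKUPS ==
["H4","H1","H1","H5","H5","H5","H1","H5","H4","H5","H5","H2","H5"]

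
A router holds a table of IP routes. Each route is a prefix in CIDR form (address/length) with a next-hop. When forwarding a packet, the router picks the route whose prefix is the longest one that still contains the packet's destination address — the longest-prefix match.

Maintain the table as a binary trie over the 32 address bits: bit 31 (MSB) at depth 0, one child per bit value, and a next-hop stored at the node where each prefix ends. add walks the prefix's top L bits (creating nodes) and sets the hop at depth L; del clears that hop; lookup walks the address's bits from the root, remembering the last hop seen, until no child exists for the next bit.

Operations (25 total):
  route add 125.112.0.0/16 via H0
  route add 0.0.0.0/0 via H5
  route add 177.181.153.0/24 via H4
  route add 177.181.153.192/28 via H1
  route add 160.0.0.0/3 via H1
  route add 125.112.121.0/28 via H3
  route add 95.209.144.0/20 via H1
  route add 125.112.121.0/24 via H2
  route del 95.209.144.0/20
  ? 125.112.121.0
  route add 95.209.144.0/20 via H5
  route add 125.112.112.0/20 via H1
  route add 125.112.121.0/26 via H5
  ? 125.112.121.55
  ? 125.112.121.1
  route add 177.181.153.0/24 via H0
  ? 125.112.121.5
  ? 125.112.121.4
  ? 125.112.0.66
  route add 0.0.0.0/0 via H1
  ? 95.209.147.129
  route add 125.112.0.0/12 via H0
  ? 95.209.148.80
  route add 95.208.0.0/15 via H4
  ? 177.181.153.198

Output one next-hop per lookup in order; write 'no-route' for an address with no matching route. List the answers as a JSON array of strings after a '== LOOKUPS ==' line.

Trace:
  + 125.112.0.0/16 (H0) depth=16
  + 0.0.0.0/0 (H5) depth=0
  + 177.181.153.0/24 (H4) depth=24
  + 177.181.153.192/28 (H1) depth=28
  + 160.0.0.0/3 (H1) depth=3
  + 125.112.121.0/28 (H3) depth=28
  + 95.209.144.0/20 (H1) depth=20
  + 125.112.121.0/24 (H2) depth=24
  - 95.209.144.0/20 clear@20
  Q 125.112.121.0: descend 0111110101110000011110010000 ; hops seen [H5,H0,H2,H3] ; pick H3
  + 95.209.144.0/20 (H5) depth=20
  + 125.112.112.0/20 (H1) depth=20
  + 125.112.121.0/26 (H5) depth=26
  Q 125.112.121.55: descend 01111101011100000111100100 ; hops seen [H5,H0,H1,H2,H5] ; pick H5
  Q 125.112.121.1: descend 0111110101110000011110010000 ; hops seen [H5,H0,H1,H2,H5,H3] ; pick H3
  + 177.181.153.0/24 (H0) depth=24
  Q 125.112.121.5: descend 0111110101110000011110010000 ; hops seen [H5,H0,H1,H2,H5,H3] ; pick H3
  Q 125.112.121.4: descend 0111110101110000011110010000 ; hops seen [H5,H0,H1,H2,H5,H3] ; pick H3
  Q 125.112.0.66: descend 01111101011100000 ; hops seen [H5,H0] ; pick H0
  + 0.0.0.0/0 (H1) depth=0
  Q 95.209.147.129: descend 01011111110100011001 ; hops seen [H1,H5] ; pick H5
  + 125.112.0.0/12 (H0) depth=12
  Q 95.209.148.80: descend 01011111110100011001 ; hops seen [H1,H5] ; pick H5
  + 95.208.0.0/15 (H4) depth=15
  Q 177.181.153.198: descend 1011000110110101100110011100 ; hops seen [H1,H1,H0,H1] ; pick H1

== LOOKUPS ==
["H3","H5","H3","H3","H3","H0","H5","H5","H1"]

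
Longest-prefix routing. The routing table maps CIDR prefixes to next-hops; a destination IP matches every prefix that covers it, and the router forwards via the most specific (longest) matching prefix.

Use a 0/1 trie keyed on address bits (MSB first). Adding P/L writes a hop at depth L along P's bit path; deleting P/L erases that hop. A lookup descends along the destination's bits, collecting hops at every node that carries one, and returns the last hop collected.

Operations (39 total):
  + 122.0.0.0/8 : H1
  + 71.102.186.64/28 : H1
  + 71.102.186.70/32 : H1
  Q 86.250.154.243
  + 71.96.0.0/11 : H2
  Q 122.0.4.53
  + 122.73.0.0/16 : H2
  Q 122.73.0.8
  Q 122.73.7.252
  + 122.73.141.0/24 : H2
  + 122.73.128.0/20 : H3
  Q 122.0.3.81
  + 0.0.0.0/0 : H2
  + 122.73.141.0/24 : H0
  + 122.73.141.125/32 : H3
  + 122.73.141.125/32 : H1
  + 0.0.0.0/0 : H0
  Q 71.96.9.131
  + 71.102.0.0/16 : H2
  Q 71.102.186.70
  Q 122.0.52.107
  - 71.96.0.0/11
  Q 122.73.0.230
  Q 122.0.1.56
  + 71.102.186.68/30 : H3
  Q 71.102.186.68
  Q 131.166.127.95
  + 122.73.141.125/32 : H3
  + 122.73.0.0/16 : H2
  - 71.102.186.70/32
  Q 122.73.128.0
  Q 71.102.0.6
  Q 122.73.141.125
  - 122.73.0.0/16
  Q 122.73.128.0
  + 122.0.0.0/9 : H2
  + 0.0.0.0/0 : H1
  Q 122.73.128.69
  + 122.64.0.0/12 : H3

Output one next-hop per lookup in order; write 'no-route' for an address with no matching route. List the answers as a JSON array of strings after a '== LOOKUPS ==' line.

Process each operation:
  add 122.0.0.0/8 -> H1 at depth 8
  add 71.102.186.64/28 -> H1 at depth 28
  add 71.102.186.70/32 -> H1 at depth 32
  ? 86.250.154.243  path d0:-→d1:-→d2:-→d3:-  best=no-route
  add 71.96.0.0/11 -> H2 at depth 11
  ? 122.0.4.53  path d0:-→d1:-→d2:-→d3:-→d4:-→d5:-→d6:-→d7:-→d8:H1  best=H1
  add 122.73.0.0/16 -> H2 at depth 16
  ? 122.73.0.8  path d0:-→d1:-→d2:-→d3:-→d4:-→d5:-→d6:-→d7:-→d8:H1→d9:-→d10:-→d11:-→d12:-→d13:-→d14:-→d15:-→d16:H2  best=H2
  ? 122.73.7.252  path d0:-→d1:-→d2:-→d3:-→d4:-→d5:-→d6:-→d7:-→d8:H1→d9:-→d10:-→d11:-→d12:-→d13:-→d14:-→d15:-→d16:H2  best=H2
  add 122.73.141.0/24 -> H2 at depth 24
  add 122.73.128.0/20 -> H3 at depth 20
  ? 122.0.3.81  path d0:-→d1:-→d2:-→d3:-→d4:-→d5:-→d6:-→d7:-→d8:H1→d9:-  best=H1
  add 0.0.0.0/0 -> H2 at depth 0
  add 122.73.141.0/24 -> H0 at depth 24
  add 122.73.141.125/32 -> H3 at depth 32
  add 122.73.141.125/32 -> H1 at depth 32
  add 0.0.0.0/0 -> H0 at depth 0
  ? 71.96.9.131  path d0:H0→d1:-→d2:-→d3:-→d4:-→d5:-→d6:-→d7:-→d8:-→d9:-→d10:-→d11:H2→d12:-→d13:-  best=H2
  add 71.102.0.0/16 -> H2 at depth 16
  ? 71.102.186.70  path d0:H0→d1:-→d2:-→d3:-→d4:-→d5:-→d6:-→d7:-→d8:-→d9:-→d10:-→d11:H2→d12:-→d13:-→d14:-→d15:-→d16:H2→d17:-→d18:-→d19:-→d20:-→d21:-→d22:-→d23:-→d24:-→d25:-→d26:-→d27:-→d28:H1→d29:-→d30:-→d31:-→d32:H1  best=H1
  ? 122.0.52.107  path d0:H0→d1:-→d2:-→d3:-→d4:-→d5:-→d6:-→d7:-→d8:H1→d9:-  best=H1
  del 71.96.0.0/11 (clear depth 11)
  ? 122.73.0.230  path d0:H0→d1:-→d2:-→d3:-→d4:-→d5:-→d6:-→d7:-→d8:H1→d9:-→d10:-→d11:-→d12:-→d13:-→d14:-→d15:-→d16:H2  best=H2
  ? 122.0.1.56  path d0:H0→d1:-→d2:-→d3:-→d4:-→d5:-→d6:-→d7:-→d8:H1→d9:-  best=H1
  add 71.102.186.68/30 -> H3 at depth 30
  ? 71.102.186.68  path d0:H0→d1:-→d2:-→d3:-→d4:-→d5:-→d6:-→d7:-→d8:-→d9:-→d10:-→d11:-→d12:-→d13:-→d14:-→d15:-→d16:H2→d17:-→d18:-→d19:-→d20:-→d21:-→d22:-→d23:-→d24:-→d25:-→d26:-→d27:-→d28:H1→d29:-→d30:H3  best=H3
  ? 131.166.127.95  path d0:H0  best=H0
  add 122.73.141.125/32 -> H3 at depth 32
  add 122.73.0.0/16 -> H2 at depth 16
  del 71.102.186.70/32 (clear depth 32)
  ? 122.73.128.0  path d0:H0→d1:-→d2:-→d3:-→d4:-→d5:-→d6:-→d7:-→d8:H1→d9:-→d10:-→d11:-→d12:-→d13:-→d14:-→d15:-→d16:H2→d17:-→d18:-→d19:-→d20:H3  best=H3
  ? 71.102.0.6  path d0:H0→d1:-→d2:-→d3:-→d4:-→d5:-→d6:-→d7:-→d8:-→d9:-→d10:-→d11:-→d12:-→d13:-→d14:-→d15:-→d16:H2  best=H2
  ? 122.73.141.125  path d0:H0→d1:-→d2:-→d3:-→d4:-→d5:-→d6:-→d7:-→d8:H1→d9:-→d10:-→d11:-→d12:-→d13:-→d14:-→d15:-→d16:H2→d17:-→d18:-→d19:-→d20:H3→d21:-→d22:-→d23:-→d24:H0→d25:-→d26:-→d27:-→d28:-→d29:-→d30:-→d31:-→d32:H3  best=H3
  del 122.73.0.0/16 (clear depth 16)
  ? 122.73.128.0  path d0:H0→d1:-→d2:-→d3:-→d4:-→d5:-→d6:-→d7:-→d8:H1→d9:-→d10:-→d11:-→d12:-→d13:-→d14:-→d15:-→d16:-→d17:-→d18:-→d19:-→d20:H3  best=H3
  add 122.0.0.0/9 -> H2 at depth 9
  add 0.0.0.0/0 -> H1 at depth 0
  ? 122.73.128.69  path d0:H1→d1:-→d2:-→d3:-→d4:-→d5:-→d6:-→d7:-→d8:H1→d9:H2→d10:-→d11:-→d12:-→d13:-→d14:-→d15:-→d16:-→d17:-→d18:-→d19:-→d20:H3  best=H3
  add 122.64.0.0/12 -> H3 at depth 12

== LOOKUPS ==
["no-route","H1","H2","H2","H1","H2","H1","H1","H2","H1","H3","H0","H3","H2","H3","H3","H3"]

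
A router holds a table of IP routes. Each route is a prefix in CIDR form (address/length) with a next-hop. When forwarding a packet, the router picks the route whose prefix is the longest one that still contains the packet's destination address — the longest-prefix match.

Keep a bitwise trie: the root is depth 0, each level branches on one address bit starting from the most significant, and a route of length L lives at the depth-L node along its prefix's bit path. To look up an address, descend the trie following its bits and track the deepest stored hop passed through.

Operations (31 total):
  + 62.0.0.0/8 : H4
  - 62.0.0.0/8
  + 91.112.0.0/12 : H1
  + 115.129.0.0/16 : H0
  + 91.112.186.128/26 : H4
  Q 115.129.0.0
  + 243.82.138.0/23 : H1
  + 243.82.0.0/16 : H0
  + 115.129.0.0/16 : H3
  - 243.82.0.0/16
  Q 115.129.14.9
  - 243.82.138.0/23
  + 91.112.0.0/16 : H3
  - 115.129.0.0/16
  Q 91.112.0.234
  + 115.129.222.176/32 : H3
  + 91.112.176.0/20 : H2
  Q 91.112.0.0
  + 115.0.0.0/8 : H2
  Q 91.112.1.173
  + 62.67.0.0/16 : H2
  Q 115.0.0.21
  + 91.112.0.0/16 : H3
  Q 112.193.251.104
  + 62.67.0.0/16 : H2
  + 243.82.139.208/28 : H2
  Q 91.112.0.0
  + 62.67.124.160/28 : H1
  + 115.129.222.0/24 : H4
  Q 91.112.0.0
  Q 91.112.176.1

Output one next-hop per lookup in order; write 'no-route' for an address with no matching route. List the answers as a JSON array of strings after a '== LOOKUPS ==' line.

Apply in order:
  + 62.0.0.0/8 (H4) depth=8
  del 62.0.0.0/8 (clear depth 8)
  + 91.112.0.0/12 (H1) depth=12
  + 115.129.0.0/16 (H0) depth=16
  + 91.112.186.128/26 (H4) depth=26
  lookup 115.129.0.0: bits 0111001110000001 walk d0:-→d1:-→d2:-→d3:-→d4:-→d5:-→d6:-→d7:-→d8:-→d9:-→d10:-→d11:-→d12:-→d13:-→d14:-→d15:-→d16:H0 -> H0
  + 243.82.138.0/23 (H1) depth=23
  + 243.82.0.0/16 (H0) depth=16
  + 115.129.0.0/16 (H3) depth=16
  del 243.82.0.0/16 (clear depth 16)
  lookup 115.129.14.9: bits 0111001110000001 walk d0:-→d1:-→d2:-→d3:-→d4:-→d5:-→d6:-→d7:-→d8:-→d9:-→d10:-→d11:-→d12:-→d13:-→d14:-→d15:-→d16:H3 -> H3
  del 243.82.138.0/23 (clear depth 23)
  + 91.112.0.0/16 (H3) depth=16
  del 115.129.0.0/16 (clear depth 16)
  lookup 91.112.0.234: bits 0101101101110000 walk d0:-→d1:-→d2:-→d3:-→d4:-→d5:-→d6:-→d7:-→d8:-→d9:-→d10:-→d11:-→d12:H1→d13:-→d14:-→d15:-→d16:H3 -> H3
  + 115.129.222.176/32 (H3) depth=32
  + 91.112.176.0/20 (H2) depth=20
  lookup 91.112.0.0: bits 0101101101110000 walk d0:-→d1:-→d2:-→d3:-→d4:-→d5:-→d6:-→d7:-→d8:-→d9:-→d10:-→d11:-→d12:H1→d13:-→d14:-→d15:-→d16:H3 -> H3
  + 115.0.0.0/8 (H2) depth=8
  lookup 91.112.1.173: bits 0101101101110000 walk d0:-→d1:-→d2:-→d3:-→d4:-→d5:-→d6:-→d7:-→d8:-→d9:-→d10:-→d11:-→d12:H1→d13:-→d14:-→d15:-→d16:H3 -> H3
  + 62.67.0.0/16 (H2) depth=16
  lookup 115.0.0.21: bits 01110011 walk d0:-→d1:-→d2:-→d3:-→d4:-→d5:-→d6:-→d7:-→d8:H2 -> H2
  + 91.112.0.0/16 (H3) depth=16
  lookup 112.193.251.104: bits 011100 walk d0:-→d1:-→d2:-→d3:-→d4:-→d5:-→d6:- -> no-route
  + 62.67.0.0/16 (H2) depth=16
  + 243.82.139.208/28 (H2) depth=28
  lookup 91.112.0.0: bits 0101101101110000 walk d0:-→d1:-→d2:-→d3:-→d4:-→d5:-→d6:-→d7:-→d8:-→d9:-→d10:-→d11:-→d12:H1→d13:-→d14:-→d15:-→d16:H3 -> H3
  + 62.67.124.160/28 (H1) depth=28
  + 115.129.222.0/24 (H4) depth=24
  lookup 91.112.0.0: bits 0101101101110000 walk d0:-→d1:-→d2:-→d3:-→d4:-→d5:-→d6:-→d7:-→d8:-→d9:-→d10:-→d11:-→d12:H1→d13:-→d14:-→d15:-→d16:H3 -> H3
  lookup 91.112.176.1: bits 01011011011100001011 walk d0:-→d1:-→d2:-→d3:-→d4:-→d5:-→d6:-→d7:-→d8:-→d9:-→d10:-→d11:-→d12:H1→d13:-→d14:-→d15:-→d16:H3→d17:-→d18:-→d19:-→d20:H2 -> H2

== LOOKUPS ==
["H0","H3","H3","H3","H3","H2","no-route","H3","H3","H2"]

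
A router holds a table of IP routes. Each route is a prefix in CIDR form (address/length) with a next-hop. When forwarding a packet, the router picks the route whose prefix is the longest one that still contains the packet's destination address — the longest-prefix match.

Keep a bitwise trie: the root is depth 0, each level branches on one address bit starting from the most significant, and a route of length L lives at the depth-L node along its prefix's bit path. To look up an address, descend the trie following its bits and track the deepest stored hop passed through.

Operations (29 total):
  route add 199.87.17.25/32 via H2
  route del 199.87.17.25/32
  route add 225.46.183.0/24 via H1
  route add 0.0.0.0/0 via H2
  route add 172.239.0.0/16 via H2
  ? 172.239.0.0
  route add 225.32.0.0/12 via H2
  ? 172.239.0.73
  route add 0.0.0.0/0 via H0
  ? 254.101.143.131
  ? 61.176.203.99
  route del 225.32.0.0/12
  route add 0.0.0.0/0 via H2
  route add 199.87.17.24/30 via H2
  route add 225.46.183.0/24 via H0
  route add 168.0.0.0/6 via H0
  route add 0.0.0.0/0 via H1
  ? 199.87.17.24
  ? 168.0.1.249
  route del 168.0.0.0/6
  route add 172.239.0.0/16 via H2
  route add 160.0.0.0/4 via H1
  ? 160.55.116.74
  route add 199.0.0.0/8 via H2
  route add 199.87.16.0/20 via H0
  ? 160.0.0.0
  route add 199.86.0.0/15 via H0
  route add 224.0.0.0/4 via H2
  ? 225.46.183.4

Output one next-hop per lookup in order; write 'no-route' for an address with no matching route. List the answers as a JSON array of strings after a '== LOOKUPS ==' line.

Apply in order:
  add 199.87.17.25/32 -> H2 at depth 32
  - 199.87.17.25/32 clear@32
  add 225.46.183.0/24 -> H1 at depth 24
  add 0.0.0.0/0 -> H2 at depth 0
  add 172.239.0.0/16 -> H2 at depth 16
  Q 172.239.0.0: descend 1010110011101111 ; hops seen [H2,H2] ; pick H2
  add 225.32.0.0/12 -> H2 at depth 12
  Q 172.239.0.73: descend 1010110011101111 ; hops seen [H2,H2] ; pick H2
  add 0.0.0.0/0 -> H0 at depth 0
  Q 254.101.143.131: descend 111 ; hops seen [H0] ; pick H0
  Q 61.176.203.99: descend ε ; hops seen [H0] ; pick H0
  - 225.32.0.0/12 clear@12
  add 0.0.0.0/0 -> H2 at depth 0
  add 199.87.17.24/30 -> H2 at depth 30
  add 225.46.183.0/24 -> H0 at depth 24
  add 168.0.0.0/6 -> H0 at depth 6
  add 0.0.0.0/0 -> H1 at depth 0
  Q 199.87.17.24: descend 1100011101010111000100010001100 ; hops seen [H1,H2] ; pick H2
  Q 168.0.1.249: descend 101010 ; hops seen [H1,H0] ; pick H0
  - 168.0.0.0/6 clear@6
  add 172.239.0.0/16 -> H2 at depth 16
  add 160.0.0.0/4 -> H1 at depth 4
  Q 160.55.116.74: descend 1010 ; hops seen [H1,H1] ; pick H1
  add 199.0.0.0/8 -> H2 at depth 8
  add 199.87.16.0/20 -> H0 at depth 20
  Q 160.0.0.0: descend 1010 ; hops seen [H1,H1] ; pick H1
  add 199.86.0.0/15 -> H0 at depth 15
  add 224.0.0.0/4 -> H2 at depth 4
  Q 225.46.183.4: descend 111000010010111010110111 ; hops seen [H1,H2,H0] ; pick H0

== LOOKUPS ==
["H2","H2","H0","H0","H2","H0","H1","H1","H0"]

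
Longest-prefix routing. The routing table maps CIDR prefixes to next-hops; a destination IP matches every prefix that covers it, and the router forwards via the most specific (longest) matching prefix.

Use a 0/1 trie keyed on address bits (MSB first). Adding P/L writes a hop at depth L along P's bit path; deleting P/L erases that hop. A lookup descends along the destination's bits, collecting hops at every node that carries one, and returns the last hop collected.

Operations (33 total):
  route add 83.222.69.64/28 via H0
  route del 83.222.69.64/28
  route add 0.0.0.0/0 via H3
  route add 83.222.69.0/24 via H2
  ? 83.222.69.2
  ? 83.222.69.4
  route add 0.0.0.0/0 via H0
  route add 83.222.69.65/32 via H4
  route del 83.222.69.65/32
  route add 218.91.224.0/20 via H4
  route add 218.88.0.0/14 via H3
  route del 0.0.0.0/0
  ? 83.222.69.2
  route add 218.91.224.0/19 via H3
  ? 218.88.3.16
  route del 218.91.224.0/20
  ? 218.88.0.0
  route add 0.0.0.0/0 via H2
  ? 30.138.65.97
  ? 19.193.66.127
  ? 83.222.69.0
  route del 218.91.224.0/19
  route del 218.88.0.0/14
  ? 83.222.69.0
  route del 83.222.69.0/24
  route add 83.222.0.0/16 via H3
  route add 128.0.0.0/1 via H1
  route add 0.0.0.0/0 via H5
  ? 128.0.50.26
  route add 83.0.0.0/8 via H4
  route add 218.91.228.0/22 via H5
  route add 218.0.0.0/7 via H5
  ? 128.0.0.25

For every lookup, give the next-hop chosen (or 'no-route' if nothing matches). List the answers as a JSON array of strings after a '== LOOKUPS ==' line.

Process each operation:
  add 83.222.69.64/28 -> H0 at depth 28
  - 83.222.69.64/28 clear@28
  add 0.0.0.0/0 -> H3 at depth 0
  add 83.222.69.0/24 -> H2 at depth 24
  ? 83.222.69.2  path d0:H3→d1:-→d2:-→d3:-→d4:-→d5:-→d6:-→d7:-→d8:-→d9:-→d10:-→d11:-→d12:-→d13:-→d14:-→d15:-→d16:-→d17:-→d18:-→d19:-→d20:-→d21:-→d22:-→d23:-→d24:H2→d25:-  best=H2
  ? 83.222.69.4  path d0:H3→d1:-→d2:-→d3:-→d4:-→d5:-→d6:-→d7:-→d8:-→d9:-→d10:-→d11:-→d12:-→d13:-→d14:-→d15:-→d16:-→d17:-→d18:-→d19:-→d20:-→d21:-→d22:-→d23:-→d24:H2→d25:-  best=H2
  add 0.0.0.0/0 -> H0 at depth 0
  add 83.222.69.65/32 -> H4 at depth 32
  - 83.222.69.65/32 clear@32
  add 218.91.224.0/20 -> H4 at depth 20
  add 218.88.0.0/14 -> H3 at depth 14
  - 0.0.0.0/0 clear@0
  ? 83.222.69.2  path d0:-→d1:-→d2:-→d3:-→d4:-→d5:-→d6:-→d7:-→d8:-→d9:-→d10:-→d11:-→d12:-→d13:-→d14:-→d15:-→d16:-→d17:-→d18:-→d19:-→d20:-→d21:-→d22:-→d23:-→d24:H2→d25:-  best=H2
  add 218.91.224.0/19 -> H3 at depth 19
  ? 218.88.3.16  path d0:-→d1:-→d2:-→d3:-→d4:-→d5:-→d6:-→d7:-→d8:-→d9:-→d10:-→d11:-→d12:-→d13:-→d14:H3  best=H3
  - 218.91.224.0/20 clear@20
  ? 218.88.0.0  path d0:-→d1:-→d2:-→d3:-→d4:-→d5:-→d6:-→d7:-→d8:-→d9:-→d10:-→d11:-→d12:-→d13:-→d14:H3  best=H3
  add 0.0.0.0/0 -> H2 at depth 0
  ? 30.138.65.97  path d0:H2→d1:-  best=H2
  ? 19.193.66.127  path d0:H2→d1:-  best=H2
  ? 83.222.69.0  path d0:H2→d1:-→d2:-→d3:-→d4:-→d5:-→d6:-→d7:-→d8:-→d9:-→d10:-→d11:-→d12:-→d13:-→d14:-→d15:-→d16:-→d17:-→d18:-→d19:-→d20:-→d21:-→d22:-→d23:-→d24:H2→d25:-  best=H2
  - 218.91.224.0/19 clear@19
  - 218.88.0.0/14 clear@14
  ? 83.222.69.0  path d0:H2→d1:-→d2:-→d3:-→d4:-→d5:-→d6:-→d7:-→d8:-→d9:-→d10:-→d11:-→d12:-→d13:-→d14:-→d15:-→d16:-→d17:-→d18:-→d19:-→d20:-→d21:-→d22:-→d23:-→d24:H2→d25:-  best=H2
  - 83.222.69.0/24 clear@24
  add 83.222.0.0/16 -> H3 at depth 16
  add 128.0.0.0/1 -> H1 at depth 1
  add 0.0.0.0/0 -> H5 at depth 0
  ? 128.0.50.26  path d0:H5→d1:H1  best=H1
  add 83.0.0.0/8 -> H4 at depth 8
  add 218.91.228.0/22 -> H5 at depth 22
  add 218.0.0.0/7 -> H5 at depth 7
  ? 128.0.0.25  path d0:H5→d1:H1  best=H1

== LOOKUPS ==
["H2","H2","H2","H3","H3","H2","H2","H2","H2","H1","H1"]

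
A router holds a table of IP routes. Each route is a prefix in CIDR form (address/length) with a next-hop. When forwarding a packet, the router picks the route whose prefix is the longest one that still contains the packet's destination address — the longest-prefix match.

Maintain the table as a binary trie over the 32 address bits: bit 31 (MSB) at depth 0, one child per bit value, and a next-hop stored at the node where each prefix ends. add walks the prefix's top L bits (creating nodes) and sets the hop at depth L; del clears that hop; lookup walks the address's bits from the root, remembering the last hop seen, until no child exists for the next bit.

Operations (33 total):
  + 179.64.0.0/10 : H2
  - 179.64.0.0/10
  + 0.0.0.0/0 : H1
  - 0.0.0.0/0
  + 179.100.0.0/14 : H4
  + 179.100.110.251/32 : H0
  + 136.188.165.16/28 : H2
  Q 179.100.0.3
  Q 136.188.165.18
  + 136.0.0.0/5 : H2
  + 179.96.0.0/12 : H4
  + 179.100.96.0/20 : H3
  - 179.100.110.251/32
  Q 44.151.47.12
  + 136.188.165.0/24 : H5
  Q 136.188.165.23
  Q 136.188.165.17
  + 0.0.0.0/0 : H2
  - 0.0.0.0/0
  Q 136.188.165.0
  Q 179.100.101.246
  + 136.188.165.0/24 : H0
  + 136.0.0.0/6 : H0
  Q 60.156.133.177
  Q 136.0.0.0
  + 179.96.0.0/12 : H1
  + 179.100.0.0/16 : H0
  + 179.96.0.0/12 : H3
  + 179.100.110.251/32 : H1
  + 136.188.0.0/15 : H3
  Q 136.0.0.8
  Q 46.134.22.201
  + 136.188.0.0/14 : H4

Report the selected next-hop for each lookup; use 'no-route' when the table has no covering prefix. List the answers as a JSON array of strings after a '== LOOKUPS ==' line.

Trace:
  + 179.64.0.0/10 (H2) depth=10
  del 179.64.0.0/10 (clear depth 10)
  + 0.0.0.0/0 (H1) depth=0
  del 0.0.0.0/0 (clear depth 0)
  + 179.100.0.0/14 (H4) depth=14
  + 179.100.110.251/32 (H0) depth=32
  + 136.188.165.16/28 (H2) depth=28
  Q 179.100.0.3: descend 10110011011001000 ; hops seen [H4] ; pick H4
  Q 136.188.165.18: descend 1000100010111100101001010001 ; hops seen [H2] ; pick H2
  + 136.0.0.0/5 (H2) depth=5
  + 179.96.0.0/12 (H4) depth=12
  + 179.100.96.0/20 (H3) depth=20
  del 179.100.110.251/32 (clear depth 32)
  Q 44.151.47.12: descend ε ; hops seen [∅] ; pick no-route
  + 136.188.165.0/24 (H5) depth=24
  Q 136.188.165.23: descend 1000100010111100101001010001 ; hops seen [H2,H5,H2] ; pick H2
  Q 136.188.165.17: descend 1000100010111100101001010001 ; hops seen [H2,H5,H2] ; pick H2
  + 0.0.0.0/0 (H2) depth=0
  del 0.0.0.0/0 (clear depth 0)
  Q 136.188.165.0: descend 100010001011110010100101000 ; hops seen [H2,H5] ; pick H5
  Q 179.100.101.246: descend 10110011011001000110 ; hops seen [H4,H4,H3] ; pick H3
  + 136.188.165.0/24 (H0) depth=24
  + 136.0.0.0/6 (H0) depth=6
  Q 60.156.133.177: descend ε ; hops seen [∅] ; pick no-route
  Q 136.0.0.0: descend 10001000 ; hops seen [H2,H0] ; pick H0
  + 179.96.0.0/12 (H1) depth=12
  + 179.100.0.0/16 (H0) depth=16
  + 179.96.0.0/12 (H3) depth=12
  + 179.100.110.251/32 (H1) depth=32
  + 136.188.0.0/15 (H3) depth=15
  Q 136.0.0.8: descend 10001000 ; hops seen [H2,H0] ; pick H0
  Q 46.134.22.201: descend ε ; hops seen [∅] ; pick no-route
  + 136.188.0.0/14 (H4) depth=14

== LOOKUPS ==
["H4","H2","no-route","H2","H2","H5","H3","no-route","H0","H0","no-route"]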